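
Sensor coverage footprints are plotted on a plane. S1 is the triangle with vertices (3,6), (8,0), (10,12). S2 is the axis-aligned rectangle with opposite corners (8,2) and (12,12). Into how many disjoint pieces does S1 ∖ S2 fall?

1

S1 ∖ S2 is a single connected region.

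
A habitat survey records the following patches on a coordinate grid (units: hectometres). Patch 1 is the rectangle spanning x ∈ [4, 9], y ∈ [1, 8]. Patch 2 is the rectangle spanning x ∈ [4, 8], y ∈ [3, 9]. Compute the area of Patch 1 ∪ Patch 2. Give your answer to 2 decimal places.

By inclusion–exclusion:
Individual areas: |Patch 1| = 35, |Patch 2| = 24.
|Patch 1∩Patch 2|: x∈[4,8], y∈[3,8] → 4·5 = 20.
|Patch 1 ∪ Patch 2| = 59 − 20 = 39.00.

39.00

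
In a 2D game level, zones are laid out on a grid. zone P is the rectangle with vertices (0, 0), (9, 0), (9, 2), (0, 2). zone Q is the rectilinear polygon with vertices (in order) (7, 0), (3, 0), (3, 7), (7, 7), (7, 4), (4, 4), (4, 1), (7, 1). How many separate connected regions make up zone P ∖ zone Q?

2

zone P ∖ zone Q splits into 2 disjoint pieces (area 7, area 6).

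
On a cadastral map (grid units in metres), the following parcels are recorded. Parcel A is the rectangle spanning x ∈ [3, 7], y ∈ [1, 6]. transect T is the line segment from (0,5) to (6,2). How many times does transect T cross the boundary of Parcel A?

The segment meets the boundary at (3,3.5).

1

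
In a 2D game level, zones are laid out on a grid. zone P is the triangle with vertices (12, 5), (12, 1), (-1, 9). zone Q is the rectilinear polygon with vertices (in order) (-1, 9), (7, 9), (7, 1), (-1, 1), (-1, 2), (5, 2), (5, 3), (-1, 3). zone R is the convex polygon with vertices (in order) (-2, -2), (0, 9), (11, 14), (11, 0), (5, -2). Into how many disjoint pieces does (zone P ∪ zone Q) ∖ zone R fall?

2

(zone P ∪ zone Q) ∖ zone R splits into 2 disjoint pieces (area 3.8462, area 2.75).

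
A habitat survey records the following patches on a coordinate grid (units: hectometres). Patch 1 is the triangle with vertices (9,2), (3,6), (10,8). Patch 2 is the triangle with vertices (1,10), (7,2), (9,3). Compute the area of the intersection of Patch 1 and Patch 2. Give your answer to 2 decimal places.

6.36

The intersection is the polygon with vertices (5,4.667), (3.824,6.235), (4.939,6.554), (9,3), (8.143,2.571).
By the shoelace formula its area is 6.36.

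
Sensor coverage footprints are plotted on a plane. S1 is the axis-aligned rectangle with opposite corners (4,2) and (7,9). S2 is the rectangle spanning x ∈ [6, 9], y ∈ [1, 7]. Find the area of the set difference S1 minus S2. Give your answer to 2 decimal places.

16.00

|S1∩S2|: x∈[6,7], y∈[2,7] → 1·5 = 5.
|S1| = 21.
|S1 ∖ S2| = |S1| − |S1∩S2| = 21 − 5 = 16.00.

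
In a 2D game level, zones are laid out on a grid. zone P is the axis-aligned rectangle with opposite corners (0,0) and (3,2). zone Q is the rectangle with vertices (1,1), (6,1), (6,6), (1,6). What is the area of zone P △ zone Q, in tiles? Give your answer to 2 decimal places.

|zone P∩zone Q|: x∈[1,3], y∈[1,2] → 2·1 = 2.
|zone P △ zone Q| = |zone P| + |zone Q| − 2·|zone P∩zone Q| = 6 + 25 − 4 = 27.00.

27.00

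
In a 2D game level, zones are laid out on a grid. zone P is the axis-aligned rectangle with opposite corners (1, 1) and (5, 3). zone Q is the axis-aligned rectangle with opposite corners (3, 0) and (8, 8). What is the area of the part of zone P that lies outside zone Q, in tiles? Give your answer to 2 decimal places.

|zone P∩zone Q|: x∈[3,5], y∈[1,3] → 2·2 = 4.
|zone P| = 8.
|zone P ∖ zone Q| = |zone P| − |zone P∩zone Q| = 8 − 4 = 4.00.

4.00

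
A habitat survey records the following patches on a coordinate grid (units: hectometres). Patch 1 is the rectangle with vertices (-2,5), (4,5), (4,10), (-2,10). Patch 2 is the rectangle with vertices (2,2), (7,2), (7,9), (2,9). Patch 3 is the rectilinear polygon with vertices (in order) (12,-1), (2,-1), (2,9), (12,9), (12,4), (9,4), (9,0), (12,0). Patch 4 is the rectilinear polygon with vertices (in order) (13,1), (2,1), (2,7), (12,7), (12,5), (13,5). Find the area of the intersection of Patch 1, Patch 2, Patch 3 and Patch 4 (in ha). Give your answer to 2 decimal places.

The intersection is the polygon with vertices (2,7), (4,7), (4,5), (2,5).
By the shoelace formula its area is 4.00.

4.00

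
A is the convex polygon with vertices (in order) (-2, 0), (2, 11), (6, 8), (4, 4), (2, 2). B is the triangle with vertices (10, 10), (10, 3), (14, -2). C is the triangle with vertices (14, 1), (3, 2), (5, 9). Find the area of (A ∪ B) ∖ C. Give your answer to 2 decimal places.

43.29

|A ∪ B| = 52.
|(A ∪ B) ∩ C| = 8.7117.
|(A ∪ B) ∖ C| = 52 − 8.7117 = 43.29.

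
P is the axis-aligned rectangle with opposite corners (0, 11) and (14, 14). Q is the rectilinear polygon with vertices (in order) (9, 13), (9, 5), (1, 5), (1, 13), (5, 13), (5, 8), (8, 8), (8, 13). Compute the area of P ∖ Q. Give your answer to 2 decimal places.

32.00

|P| = 42, |P∩Q| = 10.
|P ∖ Q| = |P| − |P∩Q| = 42 − 10 = 32.00.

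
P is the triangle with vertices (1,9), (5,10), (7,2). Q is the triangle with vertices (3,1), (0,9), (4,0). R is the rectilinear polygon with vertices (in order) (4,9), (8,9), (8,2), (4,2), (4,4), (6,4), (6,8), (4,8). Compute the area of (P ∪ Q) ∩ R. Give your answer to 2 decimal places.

3.09

|P ∪ Q| = 19.5.
|(P ∪ Q) ∩ R| = 3.09.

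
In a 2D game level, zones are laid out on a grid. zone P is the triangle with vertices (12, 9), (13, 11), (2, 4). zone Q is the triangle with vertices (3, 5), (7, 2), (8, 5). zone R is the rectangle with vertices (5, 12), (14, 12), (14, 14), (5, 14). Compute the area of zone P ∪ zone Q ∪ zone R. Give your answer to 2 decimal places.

32.91

By inclusion–exclusion:
Individual areas: |zone P| = 7.5, |zone Q| = 7.5, |zone R| = 18.
|zone P∩zone Q| = 0.0938.
|zone P∩zone R| = 0.
|zone Q∩zone R| = 0.
|zone P∩zone Q∩zone R| = 0.
|zone P ∪ zone Q ∪ zone R| = 33 − 0.0938 + 0 = 32.91.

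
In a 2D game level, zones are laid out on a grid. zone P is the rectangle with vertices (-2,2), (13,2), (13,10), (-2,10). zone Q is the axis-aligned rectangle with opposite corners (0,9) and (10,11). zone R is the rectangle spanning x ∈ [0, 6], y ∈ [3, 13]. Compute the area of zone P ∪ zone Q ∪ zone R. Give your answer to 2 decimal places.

By inclusion–exclusion:
Individual areas: |zone P| = 120, |zone Q| = 20, |zone R| = 60.
|zone P∩zone Q|: x∈[0,10], y∈[9,10] → 10·1 = 10.
|zone P∩zone R|: x∈[0,6], y∈[3,10] → 6·7 = 42.
|zone Q∩zone R|: x∈[0,6], y∈[9,11] → 6·2 = 12.
|zone P∩zone Q∩zone R| = 6.
|zone P ∪ zone Q ∪ zone R| = 200 − 64 + 6 = 142.00.

142.00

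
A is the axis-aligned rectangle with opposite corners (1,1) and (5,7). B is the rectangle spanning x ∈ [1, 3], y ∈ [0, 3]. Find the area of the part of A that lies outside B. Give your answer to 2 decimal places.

|A∩B|: x∈[1,3], y∈[1,3] → 2·2 = 4.
|A| = 24.
|A ∖ B| = |A| − |A∩B| = 24 − 4 = 20.00.

20.00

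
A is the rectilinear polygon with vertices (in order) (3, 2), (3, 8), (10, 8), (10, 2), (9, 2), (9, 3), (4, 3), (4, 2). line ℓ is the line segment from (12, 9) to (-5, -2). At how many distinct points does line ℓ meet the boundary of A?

The segment meets the boundary at (3,3.176), (10,7.706).

2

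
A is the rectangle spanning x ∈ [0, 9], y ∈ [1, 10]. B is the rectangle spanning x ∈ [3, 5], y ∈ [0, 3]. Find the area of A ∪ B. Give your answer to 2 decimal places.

83.00

By inclusion–exclusion:
Individual areas: |A| = 81, |B| = 6.
|A∩B|: x∈[3,5], y∈[1,3] → 2·2 = 4.
|A ∪ B| = 87 − 4 = 83.00.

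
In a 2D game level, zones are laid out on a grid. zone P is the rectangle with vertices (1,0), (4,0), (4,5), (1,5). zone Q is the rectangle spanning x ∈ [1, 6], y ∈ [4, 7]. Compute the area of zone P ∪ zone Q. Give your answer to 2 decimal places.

By inclusion–exclusion:
Individual areas: |zone P| = 15, |zone Q| = 15.
|zone P∩zone Q|: x∈[1,4], y∈[4,5] → 3·1 = 3.
|zone P ∪ zone Q| = 30 − 3 = 27.00.

27.00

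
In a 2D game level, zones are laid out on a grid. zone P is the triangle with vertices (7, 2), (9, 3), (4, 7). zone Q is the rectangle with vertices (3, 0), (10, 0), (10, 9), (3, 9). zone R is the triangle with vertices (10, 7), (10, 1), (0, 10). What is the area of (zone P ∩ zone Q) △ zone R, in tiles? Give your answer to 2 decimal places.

|zone P ∩ zone Q| = 6.5.
|(zone P ∩ zone Q) ∩ zone R| = 3.5831.
|(zone P ∩ zone Q) △ zone R| = 6.5 + 30 − 7.1661 = 29.33.

29.33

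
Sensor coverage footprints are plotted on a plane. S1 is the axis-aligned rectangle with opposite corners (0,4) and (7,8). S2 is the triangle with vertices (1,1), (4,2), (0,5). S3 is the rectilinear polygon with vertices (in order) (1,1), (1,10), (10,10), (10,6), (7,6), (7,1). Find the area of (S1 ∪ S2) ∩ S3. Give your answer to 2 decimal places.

28.83

The region (S1 ∪ S2) ∩ S3 is the polygon with vertices (7,8), (7,6), (7,4), (1.333,4), (4,2), (1,1), (1,8).
By the shoelace formula its area is 28.83.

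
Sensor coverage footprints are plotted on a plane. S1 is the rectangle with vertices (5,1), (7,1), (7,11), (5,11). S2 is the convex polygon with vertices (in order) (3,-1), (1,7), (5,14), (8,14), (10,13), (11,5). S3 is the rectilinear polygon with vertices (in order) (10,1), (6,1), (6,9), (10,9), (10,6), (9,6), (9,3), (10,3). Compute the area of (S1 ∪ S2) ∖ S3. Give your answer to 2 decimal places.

|S1 ∪ S2| = 98.6667.
|(S1 ∪ S2) ∩ S3| = 23.5.
|(S1 ∪ S2) ∖ S3| = 98.6667 − 23.5 = 75.17.

75.17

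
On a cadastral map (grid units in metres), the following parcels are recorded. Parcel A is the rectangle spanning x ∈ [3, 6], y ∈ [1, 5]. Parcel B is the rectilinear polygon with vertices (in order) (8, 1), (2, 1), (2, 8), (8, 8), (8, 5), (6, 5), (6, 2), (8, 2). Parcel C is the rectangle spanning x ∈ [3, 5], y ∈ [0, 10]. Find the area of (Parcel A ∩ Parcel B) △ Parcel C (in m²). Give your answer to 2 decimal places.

|Parcel A ∩ Parcel B| = 12.
|(Parcel A ∩ Parcel B) ∩ Parcel C| = 8.
|(Parcel A ∩ Parcel B) △ Parcel C| = 12 + 20 − 16 = 16.00.

16.00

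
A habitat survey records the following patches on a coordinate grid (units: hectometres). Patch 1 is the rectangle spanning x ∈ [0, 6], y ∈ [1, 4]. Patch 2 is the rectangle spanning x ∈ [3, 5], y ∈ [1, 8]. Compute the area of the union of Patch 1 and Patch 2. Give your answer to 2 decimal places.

By inclusion–exclusion:
Individual areas: |Patch 1| = 18, |Patch 2| = 14.
|Patch 1∩Patch 2|: x∈[3,5], y∈[1,4] → 2·3 = 6.
|Patch 1 ∪ Patch 2| = 32 − 6 = 26.00.

26.00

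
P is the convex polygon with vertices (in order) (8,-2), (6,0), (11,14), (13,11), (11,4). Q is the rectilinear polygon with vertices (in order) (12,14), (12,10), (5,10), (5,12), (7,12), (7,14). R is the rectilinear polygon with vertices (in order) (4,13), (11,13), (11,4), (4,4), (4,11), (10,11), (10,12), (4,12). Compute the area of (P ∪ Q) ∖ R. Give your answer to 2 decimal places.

35.89

|P ∪ Q| = 61.8929.
|(P ∪ Q) ∩ R| = 26.
|(P ∪ Q) ∖ R| = 61.8929 − 26 = 35.89.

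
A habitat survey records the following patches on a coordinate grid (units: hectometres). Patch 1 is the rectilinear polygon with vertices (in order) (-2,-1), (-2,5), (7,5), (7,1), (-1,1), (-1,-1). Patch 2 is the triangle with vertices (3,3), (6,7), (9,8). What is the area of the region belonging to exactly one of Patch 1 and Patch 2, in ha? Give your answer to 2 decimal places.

|Patch 1| = 38, |Patch 2| = 4.5, |Patch 1∩Patch 2| = 0.9.
|Patch 1 △ Patch 2| = |Patch 1| + |Patch 2| − 2·|Patch 1∩Patch 2| = 38 + 4.5 − 1.8 = 40.70.

40.70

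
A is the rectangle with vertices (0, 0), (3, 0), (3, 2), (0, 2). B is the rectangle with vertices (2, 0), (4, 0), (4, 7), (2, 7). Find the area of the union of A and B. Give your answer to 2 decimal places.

18.00

By inclusion–exclusion:
Individual areas: |A| = 6, |B| = 14.
|A∩B|: x∈[2,3], y∈[0,2] → 1·2 = 2.
|A ∪ B| = 20 − 2 = 18.00.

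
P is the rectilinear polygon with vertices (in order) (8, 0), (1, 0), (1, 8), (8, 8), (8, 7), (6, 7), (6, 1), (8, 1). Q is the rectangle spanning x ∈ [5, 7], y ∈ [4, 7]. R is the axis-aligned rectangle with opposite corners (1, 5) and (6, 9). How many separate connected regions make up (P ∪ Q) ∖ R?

1

(P ∪ Q) ∖ R is a single connected region.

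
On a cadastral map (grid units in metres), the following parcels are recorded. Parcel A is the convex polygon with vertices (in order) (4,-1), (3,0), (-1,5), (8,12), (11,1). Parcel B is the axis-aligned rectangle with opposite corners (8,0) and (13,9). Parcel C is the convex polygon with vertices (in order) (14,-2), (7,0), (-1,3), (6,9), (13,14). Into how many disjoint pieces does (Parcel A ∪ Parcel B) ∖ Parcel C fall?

(Parcel A ∪ Parcel B) ∖ Parcel C splits into 2 disjoint pieces (area 6.5179, area 14.4041).

2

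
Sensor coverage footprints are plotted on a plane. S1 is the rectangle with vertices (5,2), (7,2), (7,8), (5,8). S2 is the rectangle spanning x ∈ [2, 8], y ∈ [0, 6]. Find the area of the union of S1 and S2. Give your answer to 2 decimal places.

40.00

By inclusion–exclusion:
Individual areas: |S1| = 12, |S2| = 36.
|S1∩S2|: x∈[5,7], y∈[2,6] → 2·4 = 8.
|S1 ∪ S2| = 48 − 8 = 40.00.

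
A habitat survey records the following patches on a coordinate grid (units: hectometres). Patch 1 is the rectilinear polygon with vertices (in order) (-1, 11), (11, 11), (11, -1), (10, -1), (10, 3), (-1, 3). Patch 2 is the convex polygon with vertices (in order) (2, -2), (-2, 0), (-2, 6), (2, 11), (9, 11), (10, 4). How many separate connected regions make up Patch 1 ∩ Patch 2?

Patch 1 ∩ Patch 2 is a single connected region.

1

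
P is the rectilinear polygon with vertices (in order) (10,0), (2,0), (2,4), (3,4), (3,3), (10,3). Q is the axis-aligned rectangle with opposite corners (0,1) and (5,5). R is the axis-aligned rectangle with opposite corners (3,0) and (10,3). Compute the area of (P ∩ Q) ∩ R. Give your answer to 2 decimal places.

The region (P ∩ Q) ∩ R is the polygon with vertices (5,3), (5,1), (3,1), (3,3).
By the shoelace formula its area is 4.00.

4.00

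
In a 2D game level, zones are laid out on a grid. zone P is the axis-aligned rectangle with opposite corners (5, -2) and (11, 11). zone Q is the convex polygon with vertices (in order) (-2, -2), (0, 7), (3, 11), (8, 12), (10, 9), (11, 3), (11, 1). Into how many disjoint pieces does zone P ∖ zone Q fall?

2

zone P ∖ zone Q splits into 2 disjoint pieces (area 13.8462, area 6.3333).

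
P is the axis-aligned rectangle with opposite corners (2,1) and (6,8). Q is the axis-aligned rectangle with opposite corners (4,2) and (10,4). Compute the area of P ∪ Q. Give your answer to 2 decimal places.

By inclusion–exclusion:
Individual areas: |P| = 28, |Q| = 12.
|P∩Q|: x∈[4,6], y∈[2,4] → 2·2 = 4.
|P ∪ Q| = 40 − 4 = 36.00.

36.00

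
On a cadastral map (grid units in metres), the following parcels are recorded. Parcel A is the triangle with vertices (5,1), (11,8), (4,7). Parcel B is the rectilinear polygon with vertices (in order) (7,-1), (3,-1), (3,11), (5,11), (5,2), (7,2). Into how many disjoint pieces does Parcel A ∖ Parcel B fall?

Parcel A ∖ Parcel B is a single connected region.

1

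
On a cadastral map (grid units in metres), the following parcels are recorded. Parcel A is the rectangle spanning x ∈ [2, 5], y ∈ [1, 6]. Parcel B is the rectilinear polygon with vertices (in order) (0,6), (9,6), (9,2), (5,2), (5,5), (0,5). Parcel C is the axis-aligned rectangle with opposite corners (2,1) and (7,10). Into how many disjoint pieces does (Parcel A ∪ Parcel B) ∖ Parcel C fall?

2

(Parcel A ∪ Parcel B) ∖ Parcel C splits into 2 disjoint pieces (area 2, area 8).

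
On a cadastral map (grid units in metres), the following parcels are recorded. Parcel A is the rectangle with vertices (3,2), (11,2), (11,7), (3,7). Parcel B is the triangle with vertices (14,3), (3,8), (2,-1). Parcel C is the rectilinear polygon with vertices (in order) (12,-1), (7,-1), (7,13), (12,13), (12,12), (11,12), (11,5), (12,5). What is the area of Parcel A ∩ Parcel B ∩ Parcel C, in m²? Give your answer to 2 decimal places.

The intersection is the polygon with vertices (7,2), (7,6.182), (11,4.364), (11,2).
By the shoelace formula its area is 13.09.

13.09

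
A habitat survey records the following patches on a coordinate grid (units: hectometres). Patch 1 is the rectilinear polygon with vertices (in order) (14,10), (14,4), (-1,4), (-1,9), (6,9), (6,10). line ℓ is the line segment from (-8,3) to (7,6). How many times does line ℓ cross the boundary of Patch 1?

The segment meets the boundary at (-1,4.4).

1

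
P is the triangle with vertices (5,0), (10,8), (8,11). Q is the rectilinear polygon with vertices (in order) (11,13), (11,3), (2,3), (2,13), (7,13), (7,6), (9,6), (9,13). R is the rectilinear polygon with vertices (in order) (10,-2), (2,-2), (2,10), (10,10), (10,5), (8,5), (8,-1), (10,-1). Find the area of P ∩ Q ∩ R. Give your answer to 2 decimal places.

6.54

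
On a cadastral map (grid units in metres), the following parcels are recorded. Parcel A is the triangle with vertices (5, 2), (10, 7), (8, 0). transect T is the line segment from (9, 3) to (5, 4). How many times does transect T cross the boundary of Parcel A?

2

The segment meets the boundary at (6.6,3.6), (8.867,3.033).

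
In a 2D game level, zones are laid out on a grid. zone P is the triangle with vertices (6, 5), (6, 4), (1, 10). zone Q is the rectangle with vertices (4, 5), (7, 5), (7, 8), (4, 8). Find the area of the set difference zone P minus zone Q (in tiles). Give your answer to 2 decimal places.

|zone P| = 2.5, |zone P∩zone Q| = 1.1833.
|zone P ∖ zone Q| = |zone P| − |zone P∩zone Q| = 2.5 − 1.1833 = 1.32.

1.32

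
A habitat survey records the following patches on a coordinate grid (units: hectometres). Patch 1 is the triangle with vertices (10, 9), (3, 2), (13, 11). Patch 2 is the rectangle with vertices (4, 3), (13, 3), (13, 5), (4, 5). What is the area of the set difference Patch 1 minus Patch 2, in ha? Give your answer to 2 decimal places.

|Patch 1| = 3.5, |Patch 1∩Patch 2| = 0.4444.
|Patch 1 ∖ Patch 2| = |Patch 1| − |Patch 1∩Patch 2| = 3.5 − 0.4444 = 3.06.

3.06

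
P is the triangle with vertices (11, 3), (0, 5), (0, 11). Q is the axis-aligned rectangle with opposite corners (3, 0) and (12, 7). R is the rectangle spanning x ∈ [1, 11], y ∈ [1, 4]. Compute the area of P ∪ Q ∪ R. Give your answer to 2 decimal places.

86.82

By inclusion–exclusion:
Individual areas: |P| = 33, |Q| = 63, |R| = 30.
|P∩Q| = 15.1818.
|P∩R| = 2.0625.
|Q∩R|: x∈[3,11], y∈[1,4] → 8·3 = 24.
|P∩Q∩R| = 2.0625.
|P ∪ Q ∪ R| = 126 − 41.2443 + 2.0625 = 86.82.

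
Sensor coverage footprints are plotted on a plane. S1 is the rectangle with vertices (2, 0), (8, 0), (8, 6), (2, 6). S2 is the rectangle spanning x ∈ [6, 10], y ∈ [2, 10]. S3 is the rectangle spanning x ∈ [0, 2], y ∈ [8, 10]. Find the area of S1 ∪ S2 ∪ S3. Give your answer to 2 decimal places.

By inclusion–exclusion:
Individual areas: |S1| = 36, |S2| = 32, |S3| = 4.
|S1∩S2|: x∈[6,8], y∈[2,6] → 2·4 = 8.
|S1∩S3| = 0 (no overlap).
|S2∩S3| = 0 (no overlap).
|S1∩S2∩S3| = 0.
|S1 ∪ S2 ∪ S3| = 72 − 8 + 0 = 64.00.

64.00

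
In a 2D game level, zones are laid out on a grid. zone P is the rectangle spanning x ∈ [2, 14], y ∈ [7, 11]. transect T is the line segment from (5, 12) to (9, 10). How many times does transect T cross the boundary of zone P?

The segment meets the boundary at (7,11).

1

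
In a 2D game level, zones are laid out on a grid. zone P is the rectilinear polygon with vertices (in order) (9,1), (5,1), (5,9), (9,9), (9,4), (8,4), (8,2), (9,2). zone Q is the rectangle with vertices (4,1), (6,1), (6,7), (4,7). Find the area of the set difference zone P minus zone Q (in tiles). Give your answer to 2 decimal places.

24.00

|zone P| = 30, |zone P∩zone Q| = 6.
|zone P ∖ zone Q| = |zone P| − |zone P∩zone Q| = 30 − 6 = 24.00.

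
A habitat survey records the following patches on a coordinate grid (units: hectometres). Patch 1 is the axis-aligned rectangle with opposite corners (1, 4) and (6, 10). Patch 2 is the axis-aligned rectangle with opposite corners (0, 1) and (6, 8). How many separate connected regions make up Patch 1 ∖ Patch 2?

1

Patch 1 ∖ Patch 2 is a single connected region.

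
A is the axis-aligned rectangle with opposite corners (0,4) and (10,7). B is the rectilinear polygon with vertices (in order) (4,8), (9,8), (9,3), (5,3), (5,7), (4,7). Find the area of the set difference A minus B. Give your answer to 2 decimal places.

18.00

|A| = 30, |A∩B| = 12.
|A ∖ B| = |A| − |A∩B| = 30 − 12 = 18.00.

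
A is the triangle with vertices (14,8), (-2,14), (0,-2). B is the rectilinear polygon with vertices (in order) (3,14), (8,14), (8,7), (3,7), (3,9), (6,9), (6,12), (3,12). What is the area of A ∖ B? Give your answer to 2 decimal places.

|A| = 122, |A∩B| = 13.2708.
|A ∖ B| = |A| − |A∩B| = 122 − 13.2708 = 108.73.

108.73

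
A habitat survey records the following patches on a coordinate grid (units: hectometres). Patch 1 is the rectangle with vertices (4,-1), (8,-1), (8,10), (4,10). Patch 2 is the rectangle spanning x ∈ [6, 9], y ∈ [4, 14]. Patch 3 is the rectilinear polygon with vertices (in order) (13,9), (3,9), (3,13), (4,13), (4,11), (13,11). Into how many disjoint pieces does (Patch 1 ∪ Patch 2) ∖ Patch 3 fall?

2

(Patch 1 ∪ Patch 2) ∖ Patch 3 splits into 2 disjoint pieces (area 45, area 9).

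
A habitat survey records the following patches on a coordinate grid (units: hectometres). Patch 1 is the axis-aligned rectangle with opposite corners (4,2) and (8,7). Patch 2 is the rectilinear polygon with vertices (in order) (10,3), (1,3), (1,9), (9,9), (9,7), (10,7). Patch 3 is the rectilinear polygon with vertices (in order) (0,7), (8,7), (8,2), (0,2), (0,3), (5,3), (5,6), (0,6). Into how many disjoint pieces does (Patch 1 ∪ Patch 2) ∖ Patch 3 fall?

(Patch 1 ∪ Patch 2) ∖ Patch 3 splits into 2 disjoint pieces (area 12, area 24).

2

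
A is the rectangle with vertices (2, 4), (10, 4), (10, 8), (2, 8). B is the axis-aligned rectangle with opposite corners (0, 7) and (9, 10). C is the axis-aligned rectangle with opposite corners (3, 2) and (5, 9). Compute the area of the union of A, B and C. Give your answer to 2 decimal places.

By inclusion–exclusion:
Individual areas: |A| = 32, |B| = 27, |C| = 14.
|A∩B|: x∈[2,9], y∈[7,8] → 7·1 = 7.
|A∩C|: x∈[3,5], y∈[4,8] → 2·4 = 8.
|B∩C|: x∈[3,5], y∈[7,9] → 2·2 = 4.
|A∩B∩C| = 2.
|A ∪ B ∪ C| = 73 − 19 + 2 = 56.00.

56.00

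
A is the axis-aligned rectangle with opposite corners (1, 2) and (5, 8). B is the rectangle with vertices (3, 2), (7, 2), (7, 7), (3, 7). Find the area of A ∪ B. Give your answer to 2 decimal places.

34.00

By inclusion–exclusion:
Individual areas: |A| = 24, |B| = 20.
|A∩B|: x∈[3,5], y∈[2,7] → 2·5 = 10.
|A ∪ B| = 44 − 10 = 34.00.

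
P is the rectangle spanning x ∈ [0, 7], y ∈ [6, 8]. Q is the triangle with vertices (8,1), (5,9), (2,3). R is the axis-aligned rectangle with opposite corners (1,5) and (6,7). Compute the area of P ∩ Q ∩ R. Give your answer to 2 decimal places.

The intersection is the polygon with vertices (6,6.333), (6,6), (3.5,6), (4,7), (5.75,7).
By the shoelace formula its area is 2.17.

2.17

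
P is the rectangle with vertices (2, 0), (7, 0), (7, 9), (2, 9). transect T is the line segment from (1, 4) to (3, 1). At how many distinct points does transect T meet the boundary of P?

1

The segment meets the boundary at (2,2.5).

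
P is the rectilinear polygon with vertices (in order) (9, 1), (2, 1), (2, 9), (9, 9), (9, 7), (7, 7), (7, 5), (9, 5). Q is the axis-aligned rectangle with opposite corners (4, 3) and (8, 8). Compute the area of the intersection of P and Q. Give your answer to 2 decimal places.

18.00

The intersection is the polygon with vertices (7,7), (7,5), (8,5), (8,3), (4,3), (4,8), (8,8), (8,7).
By the shoelace formula its area is 18.00.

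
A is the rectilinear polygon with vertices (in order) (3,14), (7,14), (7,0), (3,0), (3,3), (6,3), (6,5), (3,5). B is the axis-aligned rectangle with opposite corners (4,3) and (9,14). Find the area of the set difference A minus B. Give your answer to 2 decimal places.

21.00

|A| = 50, |A∩B| = 29.
|A ∖ B| = |A| − |A∩B| = 50 − 29 = 21.00.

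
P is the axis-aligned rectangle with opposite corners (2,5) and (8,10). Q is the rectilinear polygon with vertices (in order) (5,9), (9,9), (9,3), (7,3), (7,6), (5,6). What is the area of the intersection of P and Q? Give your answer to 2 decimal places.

10.00

The intersection is the polygon with vertices (8,5), (7,5), (7,6), (5,6), (5,9), (8,9).
By the shoelace formula its area is 10.00.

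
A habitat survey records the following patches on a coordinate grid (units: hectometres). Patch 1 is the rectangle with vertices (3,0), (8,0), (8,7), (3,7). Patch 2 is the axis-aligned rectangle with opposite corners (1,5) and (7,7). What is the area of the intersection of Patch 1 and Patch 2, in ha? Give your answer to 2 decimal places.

8.00

|Patch 1∩Patch 2|: x∈[3,7], y∈[5,7] → 4·2 = 8.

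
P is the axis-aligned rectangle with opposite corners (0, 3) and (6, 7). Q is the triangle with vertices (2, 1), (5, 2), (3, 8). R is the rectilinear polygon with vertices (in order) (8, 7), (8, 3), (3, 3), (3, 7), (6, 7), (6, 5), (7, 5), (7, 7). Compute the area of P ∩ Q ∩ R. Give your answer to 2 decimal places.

The intersection is the polygon with vertices (4.667,3), (3,3), (3,7), (3.333,7).
By the shoelace formula its area is 4.00.

4.00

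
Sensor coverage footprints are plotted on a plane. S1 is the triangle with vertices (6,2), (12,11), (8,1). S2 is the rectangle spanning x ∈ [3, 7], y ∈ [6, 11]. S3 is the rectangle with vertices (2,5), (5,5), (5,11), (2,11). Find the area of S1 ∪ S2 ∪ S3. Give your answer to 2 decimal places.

By inclusion–exclusion:
Individual areas: |S1| = 12, |S2| = 20, |S3| = 18.
|S1∩S2| = 0.
|S1∩S3| = 0.
|S2∩S3|: x∈[3,5], y∈[6,11] → 2·5 = 10.
|S1∩S2∩S3| = 0.
|S1 ∪ S2 ∪ S3| = 50 − 10 + 0 = 40.00.

40.00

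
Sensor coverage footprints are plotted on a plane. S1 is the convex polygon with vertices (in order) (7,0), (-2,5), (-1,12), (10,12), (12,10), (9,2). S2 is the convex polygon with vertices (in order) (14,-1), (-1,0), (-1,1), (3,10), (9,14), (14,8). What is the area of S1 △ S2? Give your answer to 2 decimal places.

|S1| = 120, |S2| = 156.5, |S1∩S2| = 89.3366.
|S1 △ S2| = |S1| + |S2| − 2·|S1∩S2| = 120 + 156.5 − 178.6733 = 97.83.

97.83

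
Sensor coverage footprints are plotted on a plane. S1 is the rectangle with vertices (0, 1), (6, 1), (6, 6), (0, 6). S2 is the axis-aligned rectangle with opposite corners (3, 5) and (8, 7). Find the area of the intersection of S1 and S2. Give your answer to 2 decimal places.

3.00

|S1∩S2|: x∈[3,6], y∈[5,6] → 3·1 = 3.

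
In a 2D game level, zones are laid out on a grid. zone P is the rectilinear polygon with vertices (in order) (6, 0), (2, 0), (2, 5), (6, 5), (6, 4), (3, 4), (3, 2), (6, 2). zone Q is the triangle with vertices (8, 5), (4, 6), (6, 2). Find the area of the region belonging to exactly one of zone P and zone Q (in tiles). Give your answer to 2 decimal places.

18.50

|zone P| = 14, |zone Q| = 7, |zone P∩zone Q| = 1.25.
|zone P △ zone Q| = |zone P| + |zone Q| − 2·|zone P∩zone Q| = 14 + 7 − 2.5 = 18.50.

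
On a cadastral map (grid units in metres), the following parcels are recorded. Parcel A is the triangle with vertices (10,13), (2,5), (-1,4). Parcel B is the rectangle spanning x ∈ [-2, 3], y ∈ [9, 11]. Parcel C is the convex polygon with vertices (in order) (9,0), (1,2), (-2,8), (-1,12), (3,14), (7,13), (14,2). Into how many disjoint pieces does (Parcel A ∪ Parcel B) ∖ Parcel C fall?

(Parcel A ∪ Parcel B) ∖ Parcel C splits into 3 disjoint pieces (area 0.1475, area 0.3288, area 1).

3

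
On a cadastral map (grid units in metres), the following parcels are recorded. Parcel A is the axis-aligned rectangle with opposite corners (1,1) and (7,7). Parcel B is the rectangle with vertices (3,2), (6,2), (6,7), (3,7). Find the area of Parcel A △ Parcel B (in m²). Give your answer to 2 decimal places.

21.00

|Parcel A∩Parcel B|: x∈[3,6], y∈[2,7] → 3·5 = 15.
|Parcel A △ Parcel B| = |Parcel A| + |Parcel B| − 2·|Parcel A∩Parcel B| = 36 + 15 − 30 = 21.00.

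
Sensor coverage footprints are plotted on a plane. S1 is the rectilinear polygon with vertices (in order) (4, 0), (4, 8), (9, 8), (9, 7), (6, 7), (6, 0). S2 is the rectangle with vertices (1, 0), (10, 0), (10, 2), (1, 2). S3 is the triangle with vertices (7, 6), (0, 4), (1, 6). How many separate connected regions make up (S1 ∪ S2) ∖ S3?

2

(S1 ∪ S2) ∖ S3 splits into 2 disjoint pieces (area 7, area 24.8571).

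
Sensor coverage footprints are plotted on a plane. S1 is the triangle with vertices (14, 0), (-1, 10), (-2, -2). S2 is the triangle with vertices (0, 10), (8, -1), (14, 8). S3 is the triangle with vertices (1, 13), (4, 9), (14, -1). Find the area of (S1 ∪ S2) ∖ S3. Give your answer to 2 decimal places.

|S1 ∪ S2| = 140.6273.
|(S1 ∪ S2) ∩ S3| = 3.6304.
|(S1 ∪ S2) ∖ S3| = 140.6273 − 3.6304 = 137.00.

137.00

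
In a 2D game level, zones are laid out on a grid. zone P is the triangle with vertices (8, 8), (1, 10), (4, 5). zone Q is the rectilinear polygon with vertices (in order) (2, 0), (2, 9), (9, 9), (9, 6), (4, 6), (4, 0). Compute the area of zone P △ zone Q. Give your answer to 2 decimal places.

23.00

|zone P| = 14.5, |zone Q| = 33, |zone P∩zone Q| = 12.25.
|zone P △ zone Q| = |zone P| + |zone Q| − 2·|zone P∩zone Q| = 14.5 + 33 − 24.5 = 23.00.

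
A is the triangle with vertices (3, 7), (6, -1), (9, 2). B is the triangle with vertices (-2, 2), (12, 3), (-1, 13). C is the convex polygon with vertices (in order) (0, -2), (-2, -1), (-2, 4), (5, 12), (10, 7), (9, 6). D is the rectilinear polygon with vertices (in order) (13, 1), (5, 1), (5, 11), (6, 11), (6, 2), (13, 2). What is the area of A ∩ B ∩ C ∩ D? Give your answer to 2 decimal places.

2.03

The intersection is the polygon with vertices (5.068,2.505), (5,2.5), (5,5.333), (6,4.5), (6,3.333).
By the shoelace formula its area is 2.03.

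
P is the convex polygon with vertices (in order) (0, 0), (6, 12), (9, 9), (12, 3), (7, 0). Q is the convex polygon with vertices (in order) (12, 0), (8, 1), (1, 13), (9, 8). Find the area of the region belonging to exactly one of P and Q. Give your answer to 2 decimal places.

|P| = 78, |Q| = 45, |P∩Q| = 34.3243.
|P △ Q| = |P| + |Q| − 2·|P∩Q| = 78 + 45 − 68.6486 = 54.35.

54.35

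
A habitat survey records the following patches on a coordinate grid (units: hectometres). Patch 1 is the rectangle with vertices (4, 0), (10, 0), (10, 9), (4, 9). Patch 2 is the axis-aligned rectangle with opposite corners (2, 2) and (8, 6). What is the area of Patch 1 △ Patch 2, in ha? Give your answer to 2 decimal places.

|Patch 1∩Patch 2|: x∈[4,8], y∈[2,6] → 4·4 = 16.
|Patch 1 △ Patch 2| = |Patch 1| + |Patch 2| − 2·|Patch 1∩Patch 2| = 54 + 24 − 32 = 46.00.

46.00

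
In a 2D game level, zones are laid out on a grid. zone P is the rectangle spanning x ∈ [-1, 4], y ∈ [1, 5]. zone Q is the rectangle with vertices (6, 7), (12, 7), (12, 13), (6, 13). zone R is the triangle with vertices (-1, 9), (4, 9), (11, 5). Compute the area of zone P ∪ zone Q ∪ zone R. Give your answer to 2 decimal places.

By inclusion–exclusion:
Individual areas: |zone P| = 20, |zone Q| = 36, |zone R| = 10.
|zone P∩zone Q| = 0 (no overlap).
|zone P∩zone R| = 0.
|zone Q∩zone R| = 0.6429.
|zone P∩zone Q∩zone R| = 0.
|zone P ∪ zone Q ∪ zone R| = 66 − 0.6429 + 0 = 65.36.

65.36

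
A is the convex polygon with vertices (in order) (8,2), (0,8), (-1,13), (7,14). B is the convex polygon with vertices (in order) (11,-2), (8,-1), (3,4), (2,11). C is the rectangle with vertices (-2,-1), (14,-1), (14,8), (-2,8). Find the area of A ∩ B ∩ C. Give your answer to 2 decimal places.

The intersection is the polygon with vertices (2.429,8), (4.077,8), (7.968,2.379), (8,2), (2.72,5.96).
By the shoelace formula its area is 10.40.

10.40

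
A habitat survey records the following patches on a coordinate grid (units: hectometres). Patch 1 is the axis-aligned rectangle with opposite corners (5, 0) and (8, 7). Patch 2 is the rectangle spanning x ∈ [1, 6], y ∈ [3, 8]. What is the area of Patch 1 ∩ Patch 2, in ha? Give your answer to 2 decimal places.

|Patch 1∩Patch 2|: x∈[5,6], y∈[3,7] → 1·4 = 4.

4.00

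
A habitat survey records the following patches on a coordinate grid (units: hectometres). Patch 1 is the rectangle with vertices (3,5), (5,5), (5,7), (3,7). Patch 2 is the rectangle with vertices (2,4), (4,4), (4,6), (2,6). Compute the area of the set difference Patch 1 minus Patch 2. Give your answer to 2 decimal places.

|Patch 1∩Patch 2|: x∈[3,4], y∈[5,6] → 1·1 = 1.
|Patch 1| = 4.
|Patch 1 ∖ Patch 2| = |Patch 1| − |Patch 1∩Patch 2| = 4 − 1 = 3.00.

3.00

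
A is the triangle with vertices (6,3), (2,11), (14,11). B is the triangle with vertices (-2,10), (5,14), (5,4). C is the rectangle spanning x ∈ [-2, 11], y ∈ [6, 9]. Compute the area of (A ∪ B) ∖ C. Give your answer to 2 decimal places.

|A ∪ B| = 74.
|(A ∪ B) ∩ C| = 28.25.
|(A ∪ B) ∖ C| = 74 − 28.25 = 45.75.

45.75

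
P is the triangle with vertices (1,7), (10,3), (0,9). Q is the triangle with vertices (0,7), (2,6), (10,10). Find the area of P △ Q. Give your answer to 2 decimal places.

11.04

|P| = 7, |Q| = 8, |P∩Q| = 1.9789.
|P △ Q| = |P| + |Q| − 2·|P∩Q| = 7 + 8 − 3.9578 = 11.04.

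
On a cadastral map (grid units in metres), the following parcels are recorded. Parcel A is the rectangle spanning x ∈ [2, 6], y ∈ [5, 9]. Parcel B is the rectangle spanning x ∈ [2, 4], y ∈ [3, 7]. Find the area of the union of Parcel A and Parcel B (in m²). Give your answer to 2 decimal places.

By inclusion–exclusion:
Individual areas: |Parcel A| = 16, |Parcel B| = 8.
|Parcel A∩Parcel B|: x∈[2,4], y∈[5,7] → 2·2 = 4.
|Parcel A ∪ Parcel B| = 24 − 4 = 20.00.

20.00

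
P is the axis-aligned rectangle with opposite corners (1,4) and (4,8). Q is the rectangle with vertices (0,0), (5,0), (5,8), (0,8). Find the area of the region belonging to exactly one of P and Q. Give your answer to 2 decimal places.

28.00

|P∩Q|: x∈[1,4], y∈[4,8] → 3·4 = 12.
|P △ Q| = |P| + |Q| − 2·|P∩Q| = 12 + 40 − 24 = 28.00.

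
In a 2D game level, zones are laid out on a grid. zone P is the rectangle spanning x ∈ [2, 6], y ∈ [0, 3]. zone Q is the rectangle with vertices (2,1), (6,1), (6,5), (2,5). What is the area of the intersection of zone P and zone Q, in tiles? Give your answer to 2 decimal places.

|zone P∩zone Q|: x∈[2,6], y∈[1,3] → 4·2 = 8.

8.00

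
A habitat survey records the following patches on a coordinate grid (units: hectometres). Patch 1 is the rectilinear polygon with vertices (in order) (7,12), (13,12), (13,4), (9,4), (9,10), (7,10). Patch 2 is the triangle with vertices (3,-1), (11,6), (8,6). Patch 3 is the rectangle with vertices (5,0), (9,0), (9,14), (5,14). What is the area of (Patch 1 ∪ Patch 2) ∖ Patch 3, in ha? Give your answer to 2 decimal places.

33.05

|Patch 1 ∪ Patch 2| = 44.75.
|(Patch 1 ∪ Patch 2) ∩ Patch 3| = 11.7.
|(Patch 1 ∪ Patch 2) ∖ Patch 3| = 44.75 − 11.7 = 33.05.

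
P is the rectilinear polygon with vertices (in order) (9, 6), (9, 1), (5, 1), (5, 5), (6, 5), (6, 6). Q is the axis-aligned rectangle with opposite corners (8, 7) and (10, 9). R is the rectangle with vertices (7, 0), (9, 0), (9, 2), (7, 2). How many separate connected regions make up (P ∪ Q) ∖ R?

(P ∪ Q) ∖ R splits into 2 disjoint pieces (area 17, area 4).

2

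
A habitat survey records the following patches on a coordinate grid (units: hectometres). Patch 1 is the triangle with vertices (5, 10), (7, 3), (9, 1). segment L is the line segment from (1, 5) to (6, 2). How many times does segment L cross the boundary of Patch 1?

The segment lies entirely outside Patch 1 and never meets its boundary.

0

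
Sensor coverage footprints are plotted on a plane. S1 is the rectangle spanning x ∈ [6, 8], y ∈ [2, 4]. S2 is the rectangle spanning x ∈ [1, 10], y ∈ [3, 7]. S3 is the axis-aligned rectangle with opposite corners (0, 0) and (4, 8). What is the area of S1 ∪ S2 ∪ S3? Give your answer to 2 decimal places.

58.00

By inclusion–exclusion:
Individual areas: |S1| = 4, |S2| = 36, |S3| = 32.
|S1∩S2|: x∈[6,8], y∈[3,4] → 2·1 = 2.
|S1∩S3| = 0 (no overlap).
|S2∩S3|: x∈[1,4], y∈[3,7] → 3·4 = 12.
|S1∩S2∩S3| = 0.
|S1 ∪ S2 ∪ S3| = 72 − 14 + 0 = 58.00.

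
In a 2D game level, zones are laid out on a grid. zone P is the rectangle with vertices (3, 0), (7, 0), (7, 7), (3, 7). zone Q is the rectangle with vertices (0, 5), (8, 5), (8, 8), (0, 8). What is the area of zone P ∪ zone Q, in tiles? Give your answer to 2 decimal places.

44.00

By inclusion–exclusion:
Individual areas: |zone P| = 28, |zone Q| = 24.
|zone P∩zone Q|: x∈[3,7], y∈[5,7] → 4·2 = 8.
|zone P ∪ zone Q| = 52 − 8 = 44.00.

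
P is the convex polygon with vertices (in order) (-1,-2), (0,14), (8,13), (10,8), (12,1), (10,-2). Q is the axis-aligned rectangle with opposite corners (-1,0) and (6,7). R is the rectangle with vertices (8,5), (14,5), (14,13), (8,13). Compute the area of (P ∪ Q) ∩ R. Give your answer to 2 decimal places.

The region (P ∪ Q) ∩ R is the polygon with vertices (10,8), (10.857,5), (8,5), (8,13).
By the shoelace formula its area is 12.29.

12.29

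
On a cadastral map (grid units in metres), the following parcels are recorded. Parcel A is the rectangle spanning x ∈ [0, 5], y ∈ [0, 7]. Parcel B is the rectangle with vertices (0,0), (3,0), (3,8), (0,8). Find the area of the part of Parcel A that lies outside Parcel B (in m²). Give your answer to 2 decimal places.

14.00

|Parcel A∩Parcel B|: x∈[0,3], y∈[0,7] → 3·7 = 21.
|Parcel A| = 35.
|Parcel A ∖ Parcel B| = |Parcel A| − |Parcel A∩Parcel B| = 35 − 21 = 14.00.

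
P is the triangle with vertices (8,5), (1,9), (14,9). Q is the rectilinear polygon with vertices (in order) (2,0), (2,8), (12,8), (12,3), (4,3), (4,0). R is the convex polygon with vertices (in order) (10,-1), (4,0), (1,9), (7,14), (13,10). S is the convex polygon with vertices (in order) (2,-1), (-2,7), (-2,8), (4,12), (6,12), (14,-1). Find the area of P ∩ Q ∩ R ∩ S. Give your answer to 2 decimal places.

10.77

The intersection is the polygon with vertices (8,5), (2.75,8), (8.461,8), (9.636,6.091).
By the shoelace formula its area is 10.77.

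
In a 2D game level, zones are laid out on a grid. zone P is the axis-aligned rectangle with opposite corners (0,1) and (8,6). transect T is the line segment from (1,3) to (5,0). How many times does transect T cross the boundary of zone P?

The segment meets the boundary at (3.667,1).

1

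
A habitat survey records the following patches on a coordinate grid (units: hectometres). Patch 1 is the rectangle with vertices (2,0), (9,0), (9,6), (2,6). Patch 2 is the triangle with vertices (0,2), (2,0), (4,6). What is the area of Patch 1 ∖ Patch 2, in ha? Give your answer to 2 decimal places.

38.00

|Patch 1| = 42, |Patch 1∩Patch 2| = 4.
|Patch 1 ∖ Patch 2| = |Patch 1| − |Patch 1∩Patch 2| = 42 − 4 = 38.00.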